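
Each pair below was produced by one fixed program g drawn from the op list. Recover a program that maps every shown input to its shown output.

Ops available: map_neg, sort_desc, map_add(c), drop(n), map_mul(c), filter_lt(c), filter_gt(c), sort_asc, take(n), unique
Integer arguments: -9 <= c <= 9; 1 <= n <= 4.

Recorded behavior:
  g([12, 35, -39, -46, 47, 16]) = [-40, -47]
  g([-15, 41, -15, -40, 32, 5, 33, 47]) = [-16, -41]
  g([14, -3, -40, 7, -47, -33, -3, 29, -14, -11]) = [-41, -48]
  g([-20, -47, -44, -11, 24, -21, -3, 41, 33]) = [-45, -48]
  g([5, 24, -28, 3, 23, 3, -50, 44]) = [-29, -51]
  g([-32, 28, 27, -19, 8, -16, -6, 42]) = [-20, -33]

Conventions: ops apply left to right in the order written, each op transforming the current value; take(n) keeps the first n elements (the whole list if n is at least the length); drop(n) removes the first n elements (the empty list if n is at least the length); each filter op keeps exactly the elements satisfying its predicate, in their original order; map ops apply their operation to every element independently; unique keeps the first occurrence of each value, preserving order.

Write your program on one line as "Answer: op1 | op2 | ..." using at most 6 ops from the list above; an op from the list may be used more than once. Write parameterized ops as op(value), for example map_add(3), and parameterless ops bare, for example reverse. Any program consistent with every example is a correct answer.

sort_asc | map_add(-1) | map_neg | take(2) | sort_asc | map_neg

Check, running the answer program on each example:
  [12, 35, -39, -46, 47, 16] -> [-46, -39, 12, 16, 35, 47] -> [-47, -40, 11, 15, 34, 46] -> [47, 40, -11, -15, -34, -46] -> [47, 40] -> [40, 47] -> [-40, -47]
  [-15, 41, -15, -40, 32, 5, 33, 47] -> [-40, -15, -15, 5, 32, 33, 41, 47] -> [-41, -16, -16, 4, 31, 32, 40, 46] -> [41, 16, 16, -4, -31, -32, -40, -46] -> [41, 16] -> [16, 41] -> [-16, -41]
  [14, -3, -40, 7, -47, -33, -3, 29, -14, -11] -> [-47, -40, -33, -14, -11, -3, -3, 7, 14, 29] -> [-48, -41, -34, -15, -12, -4, -4, 6, 13, 28] -> [48, 41, 34, 15, 12, 4, 4, -6, -13, -28] -> [48, 41] -> [41, 48] -> [-41, -48]
  [-20, -47, -44, -11, 24, -21, -3, 41, 33] -> [-47, -44, -21, -20, -11, -3, 24, 33, 41] -> [-48, -45, -22, -21, -12, -4, 23, 32, 40] -> [48, 45, 22, 21, 12, 4, -23, -32, -40] -> [48, 45] -> [45, 48] -> [-45, -48]
  [5, 24, -28, 3, 23, 3, -50, 44] -> [-50, -28, 3, 3, 5, 23, 24, 44] -> [-51, -29, 2, 2, 4, 22, 23, 43] -> [51, 29, -2, -2, -4, -22, -23, -43] -> [51, 29] -> [29, 51] -> [-29, -51]
  [-32, 28, 27, -19, 8, -16, -6, 42] -> [-32, -19, -16, -6, 8, 27, 28, 42] -> [-33, -20, -17, -7, 7, 26, 27, 41] -> [33, 20, 17, 7, -7, -26, -27, -41] -> [33, 20] -> [20, 33] -> [-20, -33]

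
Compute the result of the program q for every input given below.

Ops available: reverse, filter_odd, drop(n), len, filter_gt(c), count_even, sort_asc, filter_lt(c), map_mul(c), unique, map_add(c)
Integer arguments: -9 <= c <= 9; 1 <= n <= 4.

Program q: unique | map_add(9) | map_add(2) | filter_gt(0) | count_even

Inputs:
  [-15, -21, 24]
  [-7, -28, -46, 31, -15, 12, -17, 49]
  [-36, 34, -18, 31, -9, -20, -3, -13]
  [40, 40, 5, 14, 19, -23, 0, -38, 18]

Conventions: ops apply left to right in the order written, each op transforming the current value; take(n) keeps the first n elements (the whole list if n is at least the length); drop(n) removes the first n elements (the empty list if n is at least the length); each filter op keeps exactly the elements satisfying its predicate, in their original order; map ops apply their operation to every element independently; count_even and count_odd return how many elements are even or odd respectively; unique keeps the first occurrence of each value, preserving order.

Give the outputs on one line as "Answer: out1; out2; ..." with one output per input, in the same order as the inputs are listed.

Execution, op by op:
  [-15, -21, 24] -> [-15, -21, 24] -> [-6, -12, 33] -> [-4, -10, 35] -> [35] -> 0
  [-7, -28, -46, 31, -15, 12, -17, 49] -> [-7, -28, -46, 31, -15, 12, -17, 49] -> [2, -19, -37, 40, -6, 21, -8, 58] -> [4, -17, -35, 42, -4, 23, -6, 60] -> [4, 42, 23, 60] -> 3
  [-36, 34, -18, 31, -9, -20, -3, -13] -> [-36, 34, -18, 31, -9, -20, -3, -13] -> [-27, 43, -9, 40, 0, -11, 6, -4] -> [-25, 45, -7, 42, 2, -9, 8, -2] -> [45, 42, 2, 8] -> 3
  [40, 40, 5, 14, 19, -23, 0, -38, 18] -> [40, 5, 14, 19, -23, 0, -38, 18] -> [49, 14, 23, 28, -14, 9, -29, 27] -> [51, 16, 25, 30, -12, 11, -27, 29] -> [51, 16, 25, 30, 11, 29] -> 2

0; 3; 3; 2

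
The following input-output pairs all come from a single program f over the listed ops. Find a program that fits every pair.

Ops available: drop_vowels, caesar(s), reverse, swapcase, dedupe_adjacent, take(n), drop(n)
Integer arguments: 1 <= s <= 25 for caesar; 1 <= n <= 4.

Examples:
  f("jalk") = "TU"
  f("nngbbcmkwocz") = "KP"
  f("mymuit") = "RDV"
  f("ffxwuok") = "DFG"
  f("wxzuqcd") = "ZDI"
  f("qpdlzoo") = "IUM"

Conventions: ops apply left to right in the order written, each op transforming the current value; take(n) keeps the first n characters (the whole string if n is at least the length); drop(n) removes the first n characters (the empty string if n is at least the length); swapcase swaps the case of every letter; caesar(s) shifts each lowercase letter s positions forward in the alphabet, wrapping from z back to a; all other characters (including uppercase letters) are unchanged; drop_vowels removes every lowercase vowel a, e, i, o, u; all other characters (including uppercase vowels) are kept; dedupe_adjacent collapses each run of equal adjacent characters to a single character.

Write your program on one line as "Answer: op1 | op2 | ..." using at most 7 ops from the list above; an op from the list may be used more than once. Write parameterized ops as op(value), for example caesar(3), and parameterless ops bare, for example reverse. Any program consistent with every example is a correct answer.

drop(2) | take(3) | caesar(9) | reverse | dedupe_adjacent | swapcase

Check, running the answer program on each example:
  "jalk" -> "lk" -> "lk" -> "ut" -> "tu" -> "tu" -> "TU"
  "nngbbcmkwocz" -> "gbbcmkwocz" -> "gbb" -> "pkk" -> "kkp" -> "kp" -> "KP"
  "mymuit" -> "muit" -> "mui" -> "vdr" -> "rdv" -> "rdv" -> "RDV"
  "ffxwuok" -> "xwuok" -> "xwu" -> "gfd" -> "dfg" -> "dfg" -> "DFG"
  "wxzuqcd" -> "zuqcd" -> "zuq" -> "idz" -> "zdi" -> "zdi" -> "ZDI"
  "qpdlzoo" -> "dlzoo" -> "dlz" -> "mui" -> "ium" -> "ium" -> "IUM"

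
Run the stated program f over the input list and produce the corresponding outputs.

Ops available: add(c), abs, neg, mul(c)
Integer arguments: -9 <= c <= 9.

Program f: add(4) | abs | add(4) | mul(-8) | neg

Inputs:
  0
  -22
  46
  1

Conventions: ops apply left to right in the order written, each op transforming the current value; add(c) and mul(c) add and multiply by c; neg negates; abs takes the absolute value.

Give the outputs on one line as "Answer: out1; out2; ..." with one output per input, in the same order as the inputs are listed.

64; 176; 432; 72

Execution, op by op:
  0 -> 4 -> 4 -> 8 -> -64 -> 64
  -22 -> -18 -> 18 -> 22 -> -176 -> 176
  46 -> 50 -> 50 -> 54 -> -432 -> 432
  1 -> 5 -> 5 -> 9 -> -72 -> 72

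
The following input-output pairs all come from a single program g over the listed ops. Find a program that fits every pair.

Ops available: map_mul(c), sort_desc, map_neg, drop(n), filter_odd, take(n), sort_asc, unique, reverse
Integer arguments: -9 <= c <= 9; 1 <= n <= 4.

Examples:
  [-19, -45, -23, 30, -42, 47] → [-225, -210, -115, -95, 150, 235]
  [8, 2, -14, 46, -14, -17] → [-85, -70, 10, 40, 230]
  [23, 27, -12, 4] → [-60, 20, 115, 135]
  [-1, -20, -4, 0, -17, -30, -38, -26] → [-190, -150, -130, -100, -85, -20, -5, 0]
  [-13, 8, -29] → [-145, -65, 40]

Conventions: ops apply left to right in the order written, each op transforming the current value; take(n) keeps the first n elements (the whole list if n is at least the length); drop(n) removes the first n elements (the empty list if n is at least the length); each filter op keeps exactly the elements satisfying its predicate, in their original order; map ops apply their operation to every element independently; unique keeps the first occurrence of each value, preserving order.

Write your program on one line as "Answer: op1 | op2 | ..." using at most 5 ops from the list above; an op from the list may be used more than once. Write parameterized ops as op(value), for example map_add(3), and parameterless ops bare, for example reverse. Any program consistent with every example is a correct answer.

map_mul(5) | sort_asc | reverse | unique | reverse

Check, running the answer program on each example:
  [-19, -45, -23, 30, -42, 47] -> [-95, -225, -115, 150, -210, 235] -> [-225, -210, -115, -95, 150, 235] -> [235, 150, -95, -115, -210, -225] -> [235, 150, -95, -115, -210, -225] -> [-225, -210, -115, -95, 150, 235]
  [8, 2, -14, 46, -14, -17] -> [40, 10, -70, 230, -70, -85] -> [-85, -70, -70, 10, 40, 230] -> [230, 40, 10, -70, -70, -85] -> [230, 40, 10, -70, -85] -> [-85, -70, 10, 40, 230]
  [23, 27, -12, 4] -> [115, 135, -60, 20] -> [-60, 20, 115, 135] -> [135, 115, 20, -60] -> [135, 115, 20, -60] -> [-60, 20, 115, 135]
  [-1, -20, -4, 0, -17, -30, -38, -26] -> [-5, -100, -20, 0, -85, -150, -190, -130] -> [-190, -150, -130, -100, -85, -20, -5, 0] -> [0, -5, -20, -85, -100, -130, -150, -190] -> [0, -5, -20, -85, -100, -130, -150, -190] -> [-190, -150, -130, -100, -85, -20, -5, 0]
  [-13, 8, -29] -> [-65, 40, -145] -> [-145, -65, 40] -> [40, -65, -145] -> [40, -65, -145] -> [-145, -65, 40]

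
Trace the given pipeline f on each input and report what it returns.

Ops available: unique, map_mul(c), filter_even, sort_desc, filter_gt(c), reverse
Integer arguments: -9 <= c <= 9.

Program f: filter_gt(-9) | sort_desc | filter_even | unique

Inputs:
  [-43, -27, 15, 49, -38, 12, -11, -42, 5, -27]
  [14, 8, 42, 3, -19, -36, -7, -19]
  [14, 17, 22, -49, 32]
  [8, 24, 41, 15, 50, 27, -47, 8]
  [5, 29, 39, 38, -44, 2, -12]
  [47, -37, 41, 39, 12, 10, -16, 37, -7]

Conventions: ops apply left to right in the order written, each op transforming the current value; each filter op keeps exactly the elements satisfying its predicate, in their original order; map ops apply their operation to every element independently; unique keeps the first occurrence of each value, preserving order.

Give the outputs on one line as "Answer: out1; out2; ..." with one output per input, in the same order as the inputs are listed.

Execution, op by op:
  [-43, -27, 15, 49, -38, 12, -11, -42, 5, -27] -> [15, 49, 12, 5] -> [49, 15, 12, 5] -> [12] -> [12]
  [14, 8, 42, 3, -19, -36, -7, -19] -> [14, 8, 42, 3, -7] -> [42, 14, 8, 3, -7] -> [42, 14, 8] -> [42, 14, 8]
  [14, 17, 22, -49, 32] -> [14, 17, 22, 32] -> [32, 22, 17, 14] -> [32, 22, 14] -> [32, 22, 14]
  [8, 24, 41, 15, 50, 27, -47, 8] -> [8, 24, 41, 15, 50, 27, 8] -> [50, 41, 27, 24, 15, 8, 8] -> [50, 24, 8, 8] -> [50, 24, 8]
  [5, 29, 39, 38, -44, 2, -12] -> [5, 29, 39, 38, 2] -> [39, 38, 29, 5, 2] -> [38, 2] -> [38, 2]
  [47, -37, 41, 39, 12, 10, -16, 37, -7] -> [47, 41, 39, 12, 10, 37, -7] -> [47, 41, 39, 37, 12, 10, -7] -> [12, 10] -> [12, 10]

[12]; [42, 14, 8]; [32, 22, 14]; [50, 24, 8]; [38, 2]; [12, 10]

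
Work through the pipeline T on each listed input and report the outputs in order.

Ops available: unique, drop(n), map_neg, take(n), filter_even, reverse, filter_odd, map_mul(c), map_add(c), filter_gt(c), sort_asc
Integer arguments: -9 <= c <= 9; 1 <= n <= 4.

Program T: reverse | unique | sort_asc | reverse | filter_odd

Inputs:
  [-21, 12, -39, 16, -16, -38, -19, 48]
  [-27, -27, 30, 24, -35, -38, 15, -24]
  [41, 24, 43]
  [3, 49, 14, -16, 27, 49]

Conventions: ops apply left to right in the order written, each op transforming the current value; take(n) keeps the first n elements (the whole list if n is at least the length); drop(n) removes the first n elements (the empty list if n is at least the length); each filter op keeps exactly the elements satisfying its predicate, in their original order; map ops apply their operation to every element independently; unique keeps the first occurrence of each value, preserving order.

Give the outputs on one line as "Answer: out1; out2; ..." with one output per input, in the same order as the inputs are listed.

Execution, op by op:
  [-21, 12, -39, 16, -16, -38, -19, 48] -> [48, -19, -38, -16, 16, -39, 12, -21] -> [48, -19, -38, -16, 16, -39, 12, -21] -> [-39, -38, -21, -19, -16, 12, 16, 48] -> [48, 16, 12, -16, -19, -21, -38, -39] -> [-19, -21, -39]
  [-27, -27, 30, 24, -35, -38, 15, -24] -> [-24, 15, -38, -35, 24, 30, -27, -27] -> [-24, 15, -38, -35, 24, 30, -27] -> [-38, -35, -27, -24, 15, 24, 30] -> [30, 24, 15, -24, -27, -35, -38] -> [15, -27, -35]
  [41, 24, 43] -> [43, 24, 41] -> [43, 24, 41] -> [24, 41, 43] -> [43, 41, 24] -> [43, 41]
  [3, 49, 14, -16, 27, 49] -> [49, 27, -16, 14, 49, 3] -> [49, 27, -16, 14, 3] -> [-16, 3, 14, 27, 49] -> [49, 27, 14, 3, -16] -> [49, 27, 3]

[-19, -21, -39]; [15, -27, -35]; [43, 41]; [49, 27, 3]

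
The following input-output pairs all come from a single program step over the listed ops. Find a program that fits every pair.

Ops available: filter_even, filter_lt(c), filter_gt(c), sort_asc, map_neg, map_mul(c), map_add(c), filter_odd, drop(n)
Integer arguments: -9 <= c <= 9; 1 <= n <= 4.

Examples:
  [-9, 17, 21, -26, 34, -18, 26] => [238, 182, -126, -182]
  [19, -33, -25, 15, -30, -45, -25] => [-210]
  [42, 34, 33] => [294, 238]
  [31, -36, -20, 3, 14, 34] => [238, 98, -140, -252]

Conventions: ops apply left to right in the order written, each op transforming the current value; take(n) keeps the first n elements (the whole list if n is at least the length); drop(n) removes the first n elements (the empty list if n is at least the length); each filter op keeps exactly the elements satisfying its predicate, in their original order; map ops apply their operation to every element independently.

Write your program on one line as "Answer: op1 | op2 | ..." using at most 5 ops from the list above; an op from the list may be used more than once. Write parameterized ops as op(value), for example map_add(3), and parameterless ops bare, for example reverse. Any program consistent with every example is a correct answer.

filter_even | map_mul(-7) | sort_asc | map_neg

Check, running the answer program on each example:
  [-9, 17, 21, -26, 34, -18, 26] -> [-26, 34, -18, 26] -> [182, -238, 126, -182] -> [-238, -182, 126, 182] -> [238, 182, -126, -182]
  [19, -33, -25, 15, -30, -45, -25] -> [-30] -> [210] -> [210] -> [-210]
  [42, 34, 33] -> [42, 34] -> [-294, -238] -> [-294, -238] -> [294, 238]
  [31, -36, -20, 3, 14, 34] -> [-36, -20, 14, 34] -> [252, 140, -98, -238] -> [-238, -98, 140, 252] -> [238, 98, -140, -252]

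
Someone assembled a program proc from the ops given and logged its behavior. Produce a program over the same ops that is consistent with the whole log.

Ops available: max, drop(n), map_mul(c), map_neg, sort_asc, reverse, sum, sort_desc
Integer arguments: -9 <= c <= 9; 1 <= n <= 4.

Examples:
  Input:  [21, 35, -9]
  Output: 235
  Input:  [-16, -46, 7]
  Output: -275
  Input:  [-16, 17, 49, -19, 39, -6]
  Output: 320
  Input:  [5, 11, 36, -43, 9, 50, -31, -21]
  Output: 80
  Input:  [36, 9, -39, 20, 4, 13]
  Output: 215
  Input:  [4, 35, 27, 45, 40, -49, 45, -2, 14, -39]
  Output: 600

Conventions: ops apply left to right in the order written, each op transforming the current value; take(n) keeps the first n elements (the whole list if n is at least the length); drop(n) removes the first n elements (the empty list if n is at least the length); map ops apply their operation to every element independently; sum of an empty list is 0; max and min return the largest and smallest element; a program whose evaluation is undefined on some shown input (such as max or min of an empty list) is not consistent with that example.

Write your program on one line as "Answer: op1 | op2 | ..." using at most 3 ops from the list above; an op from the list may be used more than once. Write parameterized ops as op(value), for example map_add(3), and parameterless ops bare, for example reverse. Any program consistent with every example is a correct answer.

map_mul(5) | sum

Check, running the answer program on each example:
  [21, 35, -9] -> [105, 175, -45] -> 235
  [-16, -46, 7] -> [-80, -230, 35] -> -275
  [-16, 17, 49, -19, 39, -6] -> [-80, 85, 245, -95, 195, -30] -> 320
  [5, 11, 36, -43, 9, 50, -31, -21] -> [25, 55, 180, -215, 45, 250, -155, -105] -> 80
  [36, 9, -39, 20, 4, 13] -> [180, 45, -195, 100, 20, 65] -> 215
  [4, 35, 27, 45, 40, -49, 45, -2, 14, -39] -> [20, 175, 135, 225, 200, -245, 225, -10, 70, -195] -> 600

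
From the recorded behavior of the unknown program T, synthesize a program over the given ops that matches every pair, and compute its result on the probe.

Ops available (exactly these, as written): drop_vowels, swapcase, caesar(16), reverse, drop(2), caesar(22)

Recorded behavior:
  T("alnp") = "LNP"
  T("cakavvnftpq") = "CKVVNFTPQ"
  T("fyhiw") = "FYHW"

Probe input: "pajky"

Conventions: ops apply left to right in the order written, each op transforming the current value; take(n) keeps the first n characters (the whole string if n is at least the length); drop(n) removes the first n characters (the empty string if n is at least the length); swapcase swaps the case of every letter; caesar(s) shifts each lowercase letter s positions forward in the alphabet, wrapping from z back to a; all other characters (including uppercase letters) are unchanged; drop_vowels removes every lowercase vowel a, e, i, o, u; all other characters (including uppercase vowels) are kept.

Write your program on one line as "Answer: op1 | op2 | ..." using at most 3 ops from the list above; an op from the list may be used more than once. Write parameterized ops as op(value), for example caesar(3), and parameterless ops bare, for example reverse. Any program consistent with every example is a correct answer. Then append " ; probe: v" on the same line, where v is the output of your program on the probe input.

drop_vowels | swapcase ; probe: "PJKY"

Check, running the answer program on each example:
  "alnp" -> "lnp" -> "LNP"
  "cakavvnftpq" -> "ckvvnftpq" -> "CKVVNFTPQ"
  "fyhiw" -> "fyhw" -> "FYHW"
  probe: "pajky" -> "pjky" -> "PJKY"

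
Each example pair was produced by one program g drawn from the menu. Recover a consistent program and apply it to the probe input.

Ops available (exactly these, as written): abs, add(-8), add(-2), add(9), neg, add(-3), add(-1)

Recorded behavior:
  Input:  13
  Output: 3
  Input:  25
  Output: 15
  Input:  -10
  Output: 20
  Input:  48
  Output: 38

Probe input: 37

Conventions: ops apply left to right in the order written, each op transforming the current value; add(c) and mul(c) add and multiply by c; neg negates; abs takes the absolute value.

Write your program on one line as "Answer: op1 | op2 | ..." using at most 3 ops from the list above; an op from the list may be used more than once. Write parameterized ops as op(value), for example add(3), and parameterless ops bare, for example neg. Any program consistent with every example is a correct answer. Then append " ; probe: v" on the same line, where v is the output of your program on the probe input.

add(-2) | add(-8) | abs ; probe: 27

Check, running the answer program on each example:
  13 -> 11 -> 3 -> 3
  25 -> 23 -> 15 -> 15
  -10 -> -12 -> -20 -> 20
  48 -> 46 -> 38 -> 38
  probe: 37 -> 35 -> 27 -> 27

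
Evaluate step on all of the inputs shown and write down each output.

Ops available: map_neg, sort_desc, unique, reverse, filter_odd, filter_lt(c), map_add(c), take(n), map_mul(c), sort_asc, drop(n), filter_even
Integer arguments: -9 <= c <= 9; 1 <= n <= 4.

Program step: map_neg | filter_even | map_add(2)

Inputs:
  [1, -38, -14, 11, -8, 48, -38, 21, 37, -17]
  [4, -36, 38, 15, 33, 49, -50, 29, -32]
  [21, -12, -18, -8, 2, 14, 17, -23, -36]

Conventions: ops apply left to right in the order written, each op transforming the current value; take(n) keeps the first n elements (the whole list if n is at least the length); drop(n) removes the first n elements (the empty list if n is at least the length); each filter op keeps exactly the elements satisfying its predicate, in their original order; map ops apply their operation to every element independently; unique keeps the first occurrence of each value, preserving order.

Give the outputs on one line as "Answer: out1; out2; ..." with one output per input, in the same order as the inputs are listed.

Execution, op by op:
  [1, -38, -14, 11, -8, 48, -38, 21, 37, -17] -> [-1, 38, 14, -11, 8, -48, 38, -21, -37, 17] -> [38, 14, 8, -48, 38] -> [40, 16, 10, -46, 40]
  [4, -36, 38, 15, 33, 49, -50, 29, -32] -> [-4, 36, -38, -15, -33, -49, 50, -29, 32] -> [-4, 36, -38, 50, 32] -> [-2, 38, -36, 52, 34]
  [21, -12, -18, -8, 2, 14, 17, -23, -36] -> [-21, 12, 18, 8, -2, -14, -17, 23, 36] -> [12, 18, 8, -2, -14, 36] -> [14, 20, 10, 0, -12, 38]

[40, 16, 10, -46, 40]; [-2, 38, -36, 52, 34]; [14, 20, 10, 0, -12, 38]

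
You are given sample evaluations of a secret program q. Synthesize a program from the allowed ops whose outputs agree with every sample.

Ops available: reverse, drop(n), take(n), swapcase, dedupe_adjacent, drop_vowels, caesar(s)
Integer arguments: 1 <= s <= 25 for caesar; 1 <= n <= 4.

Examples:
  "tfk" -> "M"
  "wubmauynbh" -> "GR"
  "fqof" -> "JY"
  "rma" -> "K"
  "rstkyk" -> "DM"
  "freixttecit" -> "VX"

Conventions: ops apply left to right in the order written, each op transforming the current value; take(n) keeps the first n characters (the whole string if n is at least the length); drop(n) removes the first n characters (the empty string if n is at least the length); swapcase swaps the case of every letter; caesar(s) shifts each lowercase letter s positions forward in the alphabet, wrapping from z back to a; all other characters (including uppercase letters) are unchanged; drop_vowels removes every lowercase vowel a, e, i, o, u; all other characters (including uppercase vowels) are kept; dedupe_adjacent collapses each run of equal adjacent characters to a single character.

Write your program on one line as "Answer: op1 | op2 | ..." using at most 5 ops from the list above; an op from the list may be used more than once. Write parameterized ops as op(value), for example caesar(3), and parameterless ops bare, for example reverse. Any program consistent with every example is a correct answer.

reverse | caesar(19) | take(4) | swapcase | drop(2)

Check, running the answer program on each example:
  "tfk" -> "kft" -> "dym" -> "dym" -> "DYM" -> "M"
  "wubmauynbh" -> "hbnyuambuw" -> "augrntfunp" -> "augr" -> "AUGR" -> "GR"
  "fqof" -> "foqf" -> "yhjy" -> "yhjy" -> "YHJY" -> "JY"
  "rma" -> "amr" -> "tfk" -> "tfk" -> "TFK" -> "K"
  "rstkyk" -> "kyktsr" -> "drdmlk" -> "drdm" -> "DRDM" -> "DM"
  "freixttecit" -> "ticettxierf" -> "mbvxmmqbxky" -> "mbvx" -> "MBVX" -> "VX"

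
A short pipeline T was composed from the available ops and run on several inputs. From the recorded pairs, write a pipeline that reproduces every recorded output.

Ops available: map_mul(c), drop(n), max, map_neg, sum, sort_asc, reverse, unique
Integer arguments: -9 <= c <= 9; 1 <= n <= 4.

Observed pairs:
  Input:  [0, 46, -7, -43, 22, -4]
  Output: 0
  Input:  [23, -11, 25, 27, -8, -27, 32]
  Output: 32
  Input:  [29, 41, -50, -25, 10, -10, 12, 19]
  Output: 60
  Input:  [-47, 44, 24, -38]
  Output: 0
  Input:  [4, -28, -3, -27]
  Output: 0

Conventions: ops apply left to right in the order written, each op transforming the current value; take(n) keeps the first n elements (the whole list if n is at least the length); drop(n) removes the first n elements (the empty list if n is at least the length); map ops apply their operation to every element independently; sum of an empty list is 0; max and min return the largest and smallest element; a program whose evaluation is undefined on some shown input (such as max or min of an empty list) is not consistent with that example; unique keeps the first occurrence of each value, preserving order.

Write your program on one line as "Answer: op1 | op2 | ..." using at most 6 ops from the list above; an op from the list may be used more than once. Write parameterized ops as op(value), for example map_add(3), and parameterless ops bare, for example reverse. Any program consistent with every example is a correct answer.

drop(1) | sort_asc | drop(1) | drop(4) | sum

Check, running the answer program on each example:
  [0, 46, -7, -43, 22, -4] -> [46, -7, -43, 22, -4] -> [-43, -7, -4, 22, 46] -> [-7, -4, 22, 46] -> [] -> 0
  [23, -11, 25, 27, -8, -27, 32] -> [-11, 25, 27, -8, -27, 32] -> [-27, -11, -8, 25, 27, 32] -> [-11, -8, 25, 27, 32] -> [32] -> 32
  [29, 41, -50, -25, 10, -10, 12, 19] -> [41, -50, -25, 10, -10, 12, 19] -> [-50, -25, -10, 10, 12, 19, 41] -> [-25, -10, 10, 12, 19, 41] -> [19, 41] -> 60
  [-47, 44, 24, -38] -> [44, 24, -38] -> [-38, 24, 44] -> [24, 44] -> [] -> 0
  [4, -28, -3, -27] -> [-28, -3, -27] -> [-28, -27, -3] -> [-27, -3] -> [] -> 0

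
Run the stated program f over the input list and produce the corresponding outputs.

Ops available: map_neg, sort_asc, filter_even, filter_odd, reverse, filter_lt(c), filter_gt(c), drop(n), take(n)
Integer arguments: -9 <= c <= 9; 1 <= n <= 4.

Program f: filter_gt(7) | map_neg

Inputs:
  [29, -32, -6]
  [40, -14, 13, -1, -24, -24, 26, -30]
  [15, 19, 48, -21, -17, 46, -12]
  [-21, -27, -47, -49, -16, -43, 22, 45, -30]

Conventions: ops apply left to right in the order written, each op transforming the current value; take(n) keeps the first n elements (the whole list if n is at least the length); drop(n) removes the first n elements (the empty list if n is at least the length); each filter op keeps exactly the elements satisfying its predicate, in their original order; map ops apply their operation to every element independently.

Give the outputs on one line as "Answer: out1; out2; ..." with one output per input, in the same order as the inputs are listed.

[-29]; [-40, -13, -26]; [-15, -19, -48, -46]; [-22, -45]

Execution, op by op:
  [29, -32, -6] -> [29] -> [-29]
  [40, -14, 13, -1, -24, -24, 26, -30] -> [40, 13, 26] -> [-40, -13, -26]
  [15, 19, 48, -21, -17, 46, -12] -> [15, 19, 48, 46] -> [-15, -19, -48, -46]
  [-21, -27, -47, -49, -16, -43, 22, 45, -30] -> [22, 45] -> [-22, -45]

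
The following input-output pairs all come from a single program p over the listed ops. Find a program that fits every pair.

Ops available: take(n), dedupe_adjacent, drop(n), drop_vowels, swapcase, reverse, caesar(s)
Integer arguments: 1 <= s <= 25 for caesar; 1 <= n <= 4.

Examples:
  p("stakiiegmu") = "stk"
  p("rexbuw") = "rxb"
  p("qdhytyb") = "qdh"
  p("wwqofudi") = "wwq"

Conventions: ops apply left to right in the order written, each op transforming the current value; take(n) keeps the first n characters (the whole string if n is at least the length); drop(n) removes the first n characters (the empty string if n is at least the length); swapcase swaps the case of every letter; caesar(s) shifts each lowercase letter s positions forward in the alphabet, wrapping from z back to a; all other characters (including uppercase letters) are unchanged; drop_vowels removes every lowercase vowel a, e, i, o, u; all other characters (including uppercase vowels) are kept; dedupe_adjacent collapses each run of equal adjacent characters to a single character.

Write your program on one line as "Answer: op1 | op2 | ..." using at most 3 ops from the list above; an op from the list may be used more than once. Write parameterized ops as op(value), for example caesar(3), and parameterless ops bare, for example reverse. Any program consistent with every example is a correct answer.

take(4) | drop_vowels | take(3)

Check, running the answer program on each example:
  "stakiiegmu" -> "stak" -> "stk" -> "stk"
  "rexbuw" -> "rexb" -> "rxb" -> "rxb"
  "qdhytyb" -> "qdhy" -> "qdhy" -> "qdh"
  "wwqofudi" -> "wwqo" -> "wwq" -> "wwq"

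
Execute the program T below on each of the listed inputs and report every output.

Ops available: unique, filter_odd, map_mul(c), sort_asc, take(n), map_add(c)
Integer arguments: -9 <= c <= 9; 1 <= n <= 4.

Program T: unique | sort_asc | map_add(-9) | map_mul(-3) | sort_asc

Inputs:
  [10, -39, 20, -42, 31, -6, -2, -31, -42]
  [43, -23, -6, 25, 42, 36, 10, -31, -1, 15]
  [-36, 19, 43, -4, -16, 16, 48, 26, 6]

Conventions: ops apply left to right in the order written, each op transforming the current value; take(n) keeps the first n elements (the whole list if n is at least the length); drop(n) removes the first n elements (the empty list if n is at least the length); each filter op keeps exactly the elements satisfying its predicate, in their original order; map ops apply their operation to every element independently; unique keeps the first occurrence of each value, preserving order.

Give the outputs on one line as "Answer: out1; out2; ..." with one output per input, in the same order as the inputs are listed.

Execution, op by op:
  [10, -39, 20, -42, 31, -6, -2, -31, -42] -> [10, -39, 20, -42, 31, -6, -2, -31] -> [-42, -39, -31, -6, -2, 10, 20, 31] -> [-51, -48, -40, -15, -11, 1, 11, 22] -> [153, 144, 120, 45, 33, -3, -33, -66] -> [-66, -33, -3, 33, 45, 120, 144, 153]
  [43, -23, -6, 25, 42, 36, 10, -31, -1, 15] -> [43, -23, -6, 25, 42, 36, 10, -31, -1, 15] -> [-31, -23, -6, -1, 10, 15, 25, 36, 42, 43] -> [-40, -32, -15, -10, 1, 6, 16, 27, 33, 34] -> [120, 96, 45, 30, -3, -18, -48, -81, -99, -102] -> [-102, -99, -81, -48, -18, -3, 30, 45, 96, 120]
  [-36, 19, 43, -4, -16, 16, 48, 26, 6] -> [-36, 19, 43, -4, -16, 16, 48, 26, 6] -> [-36, -16, -4, 6, 16, 19, 26, 43, 48] -> [-45, -25, -13, -3, 7, 10, 17, 34, 39] -> [135, 75, 39, 9, -21, -30, -51, -102, -117] -> [-117, -102, -51, -30, -21, 9, 39, 75, 135]

[-66, -33, -3, 33, 45, 120, 144, 153]; [-102, -99, -81, -48, -18, -3, 30, 45, 96, 120]; [-117, -102, -51, -30, -21, 9, 39, 75, 135]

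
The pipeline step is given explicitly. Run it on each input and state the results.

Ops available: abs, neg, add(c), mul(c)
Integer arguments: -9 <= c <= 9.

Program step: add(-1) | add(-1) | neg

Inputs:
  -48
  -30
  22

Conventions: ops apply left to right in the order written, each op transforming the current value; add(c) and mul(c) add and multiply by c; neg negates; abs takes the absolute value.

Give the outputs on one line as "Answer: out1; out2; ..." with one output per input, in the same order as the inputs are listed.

50; 32; -20

Execution, op by op:
  -48 -> -49 -> -50 -> 50
  -30 -> -31 -> -32 -> 32
  22 -> 21 -> 20 -> -20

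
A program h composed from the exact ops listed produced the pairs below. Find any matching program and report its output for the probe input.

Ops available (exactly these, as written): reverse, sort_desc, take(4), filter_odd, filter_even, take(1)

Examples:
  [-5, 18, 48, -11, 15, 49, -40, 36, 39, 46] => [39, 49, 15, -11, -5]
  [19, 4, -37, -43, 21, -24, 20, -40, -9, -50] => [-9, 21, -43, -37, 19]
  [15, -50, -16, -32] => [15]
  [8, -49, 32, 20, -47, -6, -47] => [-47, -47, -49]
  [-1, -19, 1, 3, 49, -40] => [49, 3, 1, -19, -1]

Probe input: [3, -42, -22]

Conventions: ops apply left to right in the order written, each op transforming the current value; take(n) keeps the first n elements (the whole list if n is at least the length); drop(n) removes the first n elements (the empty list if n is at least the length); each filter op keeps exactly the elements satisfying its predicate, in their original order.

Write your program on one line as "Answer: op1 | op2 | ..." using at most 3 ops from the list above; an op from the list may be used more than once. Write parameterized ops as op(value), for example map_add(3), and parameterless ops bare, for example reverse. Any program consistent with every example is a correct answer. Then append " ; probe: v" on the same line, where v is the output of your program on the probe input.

filter_odd | reverse ; probe: [3]

Check, running the answer program on each example:
  [-5, 18, 48, -11, 15, 49, -40, 36, 39, 46] -> [-5, -11, 15, 49, 39] -> [39, 49, 15, -11, -5]
  [19, 4, -37, -43, 21, -24, 20, -40, -9, -50] -> [19, -37, -43, 21, -9] -> [-9, 21, -43, -37, 19]
  [15, -50, -16, -32] -> [15] -> [15]
  [8, -49, 32, 20, -47, -6, -47] -> [-49, -47, -47] -> [-47, -47, -49]
  [-1, -19, 1, 3, 49, -40] -> [-1, -19, 1, 3, 49] -> [49, 3, 1, -19, -1]
  probe: [3, -42, -22] -> [3] -> [3]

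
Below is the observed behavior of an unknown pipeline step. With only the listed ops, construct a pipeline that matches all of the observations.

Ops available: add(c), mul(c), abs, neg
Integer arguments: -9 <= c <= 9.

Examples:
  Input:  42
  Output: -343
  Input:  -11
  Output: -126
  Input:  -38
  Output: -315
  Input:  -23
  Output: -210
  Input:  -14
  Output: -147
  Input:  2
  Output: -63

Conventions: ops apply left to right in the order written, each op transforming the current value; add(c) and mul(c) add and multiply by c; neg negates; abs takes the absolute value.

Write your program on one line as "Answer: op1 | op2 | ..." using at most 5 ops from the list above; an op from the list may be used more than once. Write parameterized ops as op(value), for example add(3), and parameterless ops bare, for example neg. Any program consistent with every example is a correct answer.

abs | neg | add(-7) | neg | mul(-7)

Check, running the answer program on each example:
  42 -> 42 -> -42 -> -49 -> 49 -> -343
  -11 -> 11 -> -11 -> -18 -> 18 -> -126
  -38 -> 38 -> -38 -> -45 -> 45 -> -315
  -23 -> 23 -> -23 -> -30 -> 30 -> -210
  -14 -> 14 -> -14 -> -21 -> 21 -> -147
  2 -> 2 -> -2 -> -9 -> 9 -> -63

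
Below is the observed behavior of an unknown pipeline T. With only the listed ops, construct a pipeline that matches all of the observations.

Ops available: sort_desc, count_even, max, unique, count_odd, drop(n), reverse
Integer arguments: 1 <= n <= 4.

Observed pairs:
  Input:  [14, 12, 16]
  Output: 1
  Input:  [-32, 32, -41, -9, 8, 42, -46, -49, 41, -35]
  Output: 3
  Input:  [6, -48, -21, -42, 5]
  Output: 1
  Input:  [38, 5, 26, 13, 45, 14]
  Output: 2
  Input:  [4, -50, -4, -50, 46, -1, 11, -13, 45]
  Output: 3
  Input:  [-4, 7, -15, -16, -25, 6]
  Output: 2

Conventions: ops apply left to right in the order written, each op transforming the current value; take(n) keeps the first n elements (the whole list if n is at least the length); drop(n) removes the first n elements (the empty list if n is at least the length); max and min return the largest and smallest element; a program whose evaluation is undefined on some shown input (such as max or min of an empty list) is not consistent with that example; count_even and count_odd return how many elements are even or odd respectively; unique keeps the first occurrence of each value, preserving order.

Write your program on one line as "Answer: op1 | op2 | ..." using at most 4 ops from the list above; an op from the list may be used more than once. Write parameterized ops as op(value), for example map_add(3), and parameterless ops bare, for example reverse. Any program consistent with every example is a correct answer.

drop(2) | sort_desc | reverse | count_even

Check, running the answer program on each example:
  [14, 12, 16] -> [16] -> [16] -> [16] -> 1
  [-32, 32, -41, -9, 8, 42, -46, -49, 41, -35] -> [-41, -9, 8, 42, -46, -49, 41, -35] -> [42, 41, 8, -9, -35, -41, -46, -49] -> [-49, -46, -41, -35, -9, 8, 41, 42] -> 3
  [6, -48, -21, -42, 5] -> [-21, -42, 5] -> [5, -21, -42] -> [-42, -21, 5] -> 1
  [38, 5, 26, 13, 45, 14] -> [26, 13, 45, 14] -> [45, 26, 14, 13] -> [13, 14, 26, 45] -> 2
  [4, -50, -4, -50, 46, -1, 11, -13, 45] -> [-4, -50, 46, -1, 11, -13, 45] -> [46, 45, 11, -1, -4, -13, -50] -> [-50, -13, -4, -1, 11, 45, 46] -> 3
  [-4, 7, -15, -16, -25, 6] -> [-15, -16, -25, 6] -> [6, -15, -16, -25] -> [-25, -16, -15, 6] -> 2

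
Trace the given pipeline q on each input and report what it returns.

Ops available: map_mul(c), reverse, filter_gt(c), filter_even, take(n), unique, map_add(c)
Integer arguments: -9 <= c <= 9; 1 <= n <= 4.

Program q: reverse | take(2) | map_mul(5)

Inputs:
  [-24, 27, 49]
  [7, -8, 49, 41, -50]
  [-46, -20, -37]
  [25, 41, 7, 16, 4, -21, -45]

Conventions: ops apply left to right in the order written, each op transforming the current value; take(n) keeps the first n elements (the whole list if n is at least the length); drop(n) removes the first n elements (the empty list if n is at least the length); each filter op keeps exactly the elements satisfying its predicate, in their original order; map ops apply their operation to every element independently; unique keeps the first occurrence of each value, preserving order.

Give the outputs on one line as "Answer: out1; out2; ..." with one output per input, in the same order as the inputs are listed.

[245, 135]; [-250, 205]; [-185, -100]; [-225, -105]

Execution, op by op:
  [-24, 27, 49] -> [49, 27, -24] -> [49, 27] -> [245, 135]
  [7, -8, 49, 41, -50] -> [-50, 41, 49, -8, 7] -> [-50, 41] -> [-250, 205]
  [-46, -20, -37] -> [-37, -20, -46] -> [-37, -20] -> [-185, -100]
  [25, 41, 7, 16, 4, -21, -45] -> [-45, -21, 4, 16, 7, 41, 25] -> [-45, -21] -> [-225, -105]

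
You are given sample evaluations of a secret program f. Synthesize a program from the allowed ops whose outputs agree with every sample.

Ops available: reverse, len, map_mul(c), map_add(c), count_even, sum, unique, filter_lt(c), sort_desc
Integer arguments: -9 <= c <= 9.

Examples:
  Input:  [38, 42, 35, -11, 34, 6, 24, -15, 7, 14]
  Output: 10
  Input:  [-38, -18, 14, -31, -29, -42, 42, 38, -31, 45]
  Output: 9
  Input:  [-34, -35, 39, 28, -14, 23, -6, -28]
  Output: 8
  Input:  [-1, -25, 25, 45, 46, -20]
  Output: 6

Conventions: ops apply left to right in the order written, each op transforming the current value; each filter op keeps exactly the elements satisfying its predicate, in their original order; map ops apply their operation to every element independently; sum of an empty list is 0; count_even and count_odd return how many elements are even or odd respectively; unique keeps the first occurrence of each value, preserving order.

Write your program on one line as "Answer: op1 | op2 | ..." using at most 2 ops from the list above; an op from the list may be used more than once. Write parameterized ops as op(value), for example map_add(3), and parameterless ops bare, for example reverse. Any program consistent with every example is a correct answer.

unique | len

Check, running the answer program on each example:
  [38, 42, 35, -11, 34, 6, 24, -15, 7, 14] -> [38, 42, 35, -11, 34, 6, 24, -15, 7, 14] -> 10
  [-38, -18, 14, -31, -29, -42, 42, 38, -31, 45] -> [-38, -18, 14, -31, -29, -42, 42, 38, 45] -> 9
  [-34, -35, 39, 28, -14, 23, -6, -28] -> [-34, -35, 39, 28, -14, 23, -6, -28] -> 8
  [-1, -25, 25, 45, 46, -20] -> [-1, -25, 25, 45, 46, -20] -> 6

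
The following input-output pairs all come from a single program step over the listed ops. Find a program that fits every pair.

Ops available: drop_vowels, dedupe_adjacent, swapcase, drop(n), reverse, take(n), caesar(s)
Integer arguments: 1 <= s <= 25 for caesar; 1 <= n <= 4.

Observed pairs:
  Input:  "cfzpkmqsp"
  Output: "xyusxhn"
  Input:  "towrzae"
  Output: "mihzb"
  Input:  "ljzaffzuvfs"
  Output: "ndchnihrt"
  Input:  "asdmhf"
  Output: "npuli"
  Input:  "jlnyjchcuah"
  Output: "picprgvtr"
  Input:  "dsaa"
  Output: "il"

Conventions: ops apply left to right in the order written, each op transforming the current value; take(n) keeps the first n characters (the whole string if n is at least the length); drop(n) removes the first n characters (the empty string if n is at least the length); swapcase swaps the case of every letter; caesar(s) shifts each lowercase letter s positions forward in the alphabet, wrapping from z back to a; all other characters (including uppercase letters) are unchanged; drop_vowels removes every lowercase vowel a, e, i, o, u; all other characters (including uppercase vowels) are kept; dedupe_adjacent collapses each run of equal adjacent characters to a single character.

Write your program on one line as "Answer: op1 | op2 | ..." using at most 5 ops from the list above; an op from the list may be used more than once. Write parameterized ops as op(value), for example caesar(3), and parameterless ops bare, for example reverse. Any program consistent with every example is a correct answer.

caesar(12) | drop_vowels | dedupe_adjacent | caesar(22) | reverse

Check, running the answer program on each example:
  "cfzpkmqsp" -> "orlbwyceb" -> "rlbwycb" -> "rlbwycb" -> "nhxsuyx" -> "xyusxhn"
  "towrzae" -> "faidlmq" -> "fdlmq" -> "fdlmq" -> "bzhim" -> "mihzb"
  "ljzaffzuvfs" -> "xvlmrrlghre" -> "xvlmrrlghr" -> "xvlmrlghr" -> "trhinhcdn" -> "ndchnihrt"
  "asdmhf" -> "mepytr" -> "mpytr" -> "mpytr" -> "ilupn" -> "npuli"
  "jlnyjchcuah" -> "vxzkvotogmt" -> "vxzkvtgmt" -> "vxzkvtgmt" -> "rtvgrpcip" -> "picprgvtr"
  "dsaa" -> "pemm" -> "pmm" -> "pm" -> "li" -> "il"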